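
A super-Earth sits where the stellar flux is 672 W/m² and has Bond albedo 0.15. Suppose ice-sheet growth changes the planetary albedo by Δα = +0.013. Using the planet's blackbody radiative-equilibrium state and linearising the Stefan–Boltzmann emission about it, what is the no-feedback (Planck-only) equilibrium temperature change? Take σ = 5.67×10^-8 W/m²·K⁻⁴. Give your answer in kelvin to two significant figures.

The baseline emission temperature is T_e = 224.0 K.
The change in absorbed flux is Δ[S(1−α)/4] = −SΔα/4 = -2.184 W/m².
The Planck feedback parameter is 4σT_e³ = 2.550 W/m²/K.
ΔT₀ = ΔF/λ_P = -2.184/2.550 = -0.857 K.

-0.86 K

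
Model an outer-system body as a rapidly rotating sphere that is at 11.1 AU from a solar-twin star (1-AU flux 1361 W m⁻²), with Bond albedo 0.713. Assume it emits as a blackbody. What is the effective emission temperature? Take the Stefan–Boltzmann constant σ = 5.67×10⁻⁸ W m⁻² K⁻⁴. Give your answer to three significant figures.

61.1 K

By the inverse-square law, S = 1361/11.1² = 11.05 W m⁻².
Averaging over the sphere, the absorbed flux is S(1−α)/4 = 0.7926 W m⁻².
In equilibrium σT⁴ equals this, so T = 61.15 K.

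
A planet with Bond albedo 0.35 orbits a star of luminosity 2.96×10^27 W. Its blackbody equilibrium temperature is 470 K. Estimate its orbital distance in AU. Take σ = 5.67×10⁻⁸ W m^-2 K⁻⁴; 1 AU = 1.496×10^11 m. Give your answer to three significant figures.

Required flux: S = 4σT⁴/(1−α) = 17030 W m^-2.
From L = 4πd²S, d = √(2.96×10^27/(4π·17030)) = 1.176×10^11 m = 0.7862 AU.

0.786 AU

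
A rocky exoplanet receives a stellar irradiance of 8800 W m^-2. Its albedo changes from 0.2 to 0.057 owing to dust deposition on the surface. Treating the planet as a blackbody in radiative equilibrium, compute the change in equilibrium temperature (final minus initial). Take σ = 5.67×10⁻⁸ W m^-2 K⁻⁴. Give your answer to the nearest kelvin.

18 kelvin

With α = 0.2, T₁ = 419.7 K.
Final:   T₂ = [S(1−0.057)/(4σ)]^(1/4) = 437.4 K.
ΔT = T₂ − T₁ = 17.62 K.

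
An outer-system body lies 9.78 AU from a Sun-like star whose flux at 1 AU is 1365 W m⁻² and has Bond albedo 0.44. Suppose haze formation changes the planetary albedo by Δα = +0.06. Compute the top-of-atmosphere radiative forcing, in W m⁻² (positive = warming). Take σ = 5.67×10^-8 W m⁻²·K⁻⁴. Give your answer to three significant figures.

By the inverse-square law, S = 1365/9.78² = 14.27 W m⁻².
The change in absorbed flux is Δ[S(1−α)/4] = −SΔα/4 = -0.2141 W m⁻².

-0.214 W m⁻²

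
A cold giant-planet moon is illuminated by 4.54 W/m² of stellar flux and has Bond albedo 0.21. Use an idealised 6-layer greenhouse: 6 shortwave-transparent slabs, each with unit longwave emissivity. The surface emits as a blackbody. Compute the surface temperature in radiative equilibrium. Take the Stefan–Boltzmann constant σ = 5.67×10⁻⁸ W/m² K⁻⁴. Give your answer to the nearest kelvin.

103 K

The effective emission temperature is T_e = [S(1−α)/(4σ)]^¼ = 63.06 K.
For an N-layer opaque stack, T_s⁴ = (N+1)T_e⁴, hence T_s = (7)^(1/4)×63.06 K = 102.6 K.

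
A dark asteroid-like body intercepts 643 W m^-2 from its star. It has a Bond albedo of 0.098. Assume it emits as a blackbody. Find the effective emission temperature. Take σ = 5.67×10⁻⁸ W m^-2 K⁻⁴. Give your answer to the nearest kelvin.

Absorbed flux (global mean): S(1−α)/4 = 643.0·0.902/4 = 145.0 W m^-2.
In equilibrium σT⁴ equals this, so T = 224.9 K.

225 K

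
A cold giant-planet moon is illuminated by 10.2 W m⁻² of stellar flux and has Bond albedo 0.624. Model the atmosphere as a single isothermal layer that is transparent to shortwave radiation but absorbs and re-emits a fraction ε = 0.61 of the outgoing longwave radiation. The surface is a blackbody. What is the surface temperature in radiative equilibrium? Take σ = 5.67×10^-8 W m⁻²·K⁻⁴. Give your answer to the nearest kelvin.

70 kelvin

Effective emission temperature (TOA balance): σT_e⁴ = S(1−α)/4 = 0.9588 W m⁻² → T_e = 64.13 K.
Surface balance with a leaky layer gives σT_s⁴ = σT_e⁴·2/(2−ε), so T_s = T_e·[2/(2−0.61)]^(1/4) = 70.23 K.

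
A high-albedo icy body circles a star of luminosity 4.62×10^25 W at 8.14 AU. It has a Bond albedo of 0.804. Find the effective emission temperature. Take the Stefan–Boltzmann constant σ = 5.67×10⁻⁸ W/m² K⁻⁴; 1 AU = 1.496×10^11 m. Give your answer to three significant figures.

38.3 kelvin

d = 8.14 × 1.496×10^11 m = 1.218×10^12 m.
S = L/(4πd²) = 2.479 W/m².
The planet absorbs (1−α)S over its disc πR² and re-emits over 4πR², so the mean absorbed flux is (1−0.804)·2.479/4 = 0.1215 W/m².
Balancing against σT⁴: T = (0.1215/5.67×10⁻⁸)^(1/4) = 38.26 K.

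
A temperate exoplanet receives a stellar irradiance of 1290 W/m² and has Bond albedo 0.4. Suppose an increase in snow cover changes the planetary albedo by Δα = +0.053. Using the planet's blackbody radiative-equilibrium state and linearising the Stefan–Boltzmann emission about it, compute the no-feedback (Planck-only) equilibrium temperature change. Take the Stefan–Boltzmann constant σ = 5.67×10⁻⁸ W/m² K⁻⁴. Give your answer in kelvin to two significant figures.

The baseline emission temperature is T_e = 241.7 K.
The change in absorbed flux is Δ[S(1−α)/4] = −SΔα/4 = -17.09 W/m².
Planck response: λ_P = 4σT_e³ = 4·5.67×10⁻⁸·(241.7)³ = 3.202 W/m²/K.
So ΔT₀ = -17.09/3.202 = -5.34 K.

-5.3 K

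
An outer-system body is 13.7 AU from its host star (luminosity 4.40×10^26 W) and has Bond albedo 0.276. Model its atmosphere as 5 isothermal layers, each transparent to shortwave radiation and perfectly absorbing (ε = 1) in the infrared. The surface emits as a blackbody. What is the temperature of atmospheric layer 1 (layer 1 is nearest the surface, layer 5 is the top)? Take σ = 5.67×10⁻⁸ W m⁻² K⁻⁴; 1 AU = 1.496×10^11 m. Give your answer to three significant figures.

Orbital distance: d = 13.7 AU = 2.050×10^12 m.
Flux at the orbit: S = L/(4πd²) = 4.40×10^26/(4π·(2.05×10^12)²) = 8.336 W m⁻².
The effective emission temperature is T_e = [S(1−α)/(4σ)]^¼ = 71.82 K.
In the N-layer model, layer k (counted from the surface) has T_k = (N+1−k)^(1/4)·T_e.
T_1 = (5)^(1/4)·71.82 = 107.4 K.

107 kelvin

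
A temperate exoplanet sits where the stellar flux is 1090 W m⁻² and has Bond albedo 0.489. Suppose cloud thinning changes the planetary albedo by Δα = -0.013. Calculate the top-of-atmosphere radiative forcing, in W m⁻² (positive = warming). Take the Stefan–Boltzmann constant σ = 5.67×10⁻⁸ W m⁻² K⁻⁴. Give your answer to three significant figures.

The change in absorbed flux is Δ[S(1−α)/4] = −SΔα/4 = 3.542 W m⁻².

3.54 W m⁻²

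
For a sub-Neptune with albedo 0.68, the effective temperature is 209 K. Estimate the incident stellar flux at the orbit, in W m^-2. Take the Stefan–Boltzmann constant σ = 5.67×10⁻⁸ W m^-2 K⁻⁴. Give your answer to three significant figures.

1350 W m^-2

Invert the energy balance for S: S = 4σT⁴/(1−α).
σT⁴ = 5.67×10⁻⁸·(209)⁴ = 108.2 W m^-2.
S = 4·108.2/0.32 = 1352 W m^-2.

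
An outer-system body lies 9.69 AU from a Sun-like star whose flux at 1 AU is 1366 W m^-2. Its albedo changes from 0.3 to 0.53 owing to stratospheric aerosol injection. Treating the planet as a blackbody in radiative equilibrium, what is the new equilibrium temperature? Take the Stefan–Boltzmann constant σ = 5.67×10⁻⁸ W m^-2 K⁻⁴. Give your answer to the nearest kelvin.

74 K

Irradiance scales as 1/d², so S = 1366 W m^-2 × (1/9.69)² = 14.55 W m^-2.
With the new albedo, S(1−α₂)/4 = 1.709 W m^-2, so T₂ = 74.10 K.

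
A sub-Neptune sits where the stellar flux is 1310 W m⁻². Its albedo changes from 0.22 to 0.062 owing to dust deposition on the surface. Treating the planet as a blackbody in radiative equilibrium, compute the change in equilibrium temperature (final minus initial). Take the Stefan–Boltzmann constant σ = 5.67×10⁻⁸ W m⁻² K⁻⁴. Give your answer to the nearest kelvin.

Before: T₁ = [1310·0.78/(4σ)]^(1/4) = 259.1 K.
Final:   T₂ = [S(1−0.062)/(4σ)]^(1/4) = 271.3 K.
ΔT = T₂ − T₁ = 12.23 K.

12 kelvin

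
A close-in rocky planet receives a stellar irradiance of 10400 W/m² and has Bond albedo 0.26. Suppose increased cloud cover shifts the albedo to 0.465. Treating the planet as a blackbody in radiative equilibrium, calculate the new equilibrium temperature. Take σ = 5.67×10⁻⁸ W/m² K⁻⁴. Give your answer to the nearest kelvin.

396 K

New equilibrium: T₂ = [(1−0.465)·10400/(4σ)]^(1/4) = 395.8 K.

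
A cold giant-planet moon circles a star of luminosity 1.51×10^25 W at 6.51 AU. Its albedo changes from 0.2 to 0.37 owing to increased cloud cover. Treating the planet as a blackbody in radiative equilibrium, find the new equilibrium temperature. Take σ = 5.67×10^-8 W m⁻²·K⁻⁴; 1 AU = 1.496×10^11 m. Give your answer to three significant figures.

d = 6.51 × 1.496×10^11 m = 9.739×10^11 m.
Flux at the orbit: S = L/(4πd²) = 1.51×10^25/(4π·(9.74×10^11)²) = 1.267 W m⁻².
With the new albedo, S(1−α₂)/4 = 0.1995 W m⁻², so T₂ = 43.31 K.

43.3 kelvin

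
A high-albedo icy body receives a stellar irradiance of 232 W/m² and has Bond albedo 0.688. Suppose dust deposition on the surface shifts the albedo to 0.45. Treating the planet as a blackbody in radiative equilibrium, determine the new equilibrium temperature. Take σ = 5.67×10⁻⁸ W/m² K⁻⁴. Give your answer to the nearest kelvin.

With the new albedo, S(1−α₂)/4 = 31.90 W/m², so T₂ = 154.0 K.

154 kelvin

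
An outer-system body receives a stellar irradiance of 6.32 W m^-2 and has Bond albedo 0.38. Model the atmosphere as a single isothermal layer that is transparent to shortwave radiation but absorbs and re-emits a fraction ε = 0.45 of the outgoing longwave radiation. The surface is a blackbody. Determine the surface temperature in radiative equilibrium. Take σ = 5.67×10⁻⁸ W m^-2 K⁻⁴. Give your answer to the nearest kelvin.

At the top of the atmosphere, σT_e⁴ = S(1−α)/4 = 0.9796 W m^-2, giving T_e = 64.47 K.
The surface balance (absorbed SW + ε·downward IR = σT_s⁴) with T_a⁴ = T_s⁴/2 reduces to T_s = T_e·[2/(2−ε)]^¼ = 68.71 K.

69 kelvin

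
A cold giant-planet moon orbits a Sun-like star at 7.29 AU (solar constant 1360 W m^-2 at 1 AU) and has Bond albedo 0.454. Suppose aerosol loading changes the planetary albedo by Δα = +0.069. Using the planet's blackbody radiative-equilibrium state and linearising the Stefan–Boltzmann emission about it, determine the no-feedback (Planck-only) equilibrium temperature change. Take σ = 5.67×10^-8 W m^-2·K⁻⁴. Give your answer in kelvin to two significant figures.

-2.8 kelvin

Irradiance scales as 1/d², so S = 1360 W m^-2 × (1/7.29)² = 25.59 W m^-2.
Reference equilibrium: T_e = [S(1−α)/(4σ)]^(1/4) = 88.59 K.
The change in absorbed flux is Δ[S(1−α)/4] = −SΔα/4 = -0.4414 W m^-2.
Planck response: λ_P = 4σT_e³ = 4·5.67×10⁻⁸·(88.59)³ = 0.1577 W m^-2/K.
ΔT₀ = ΔF/λ_P = -0.4414/0.1577 = -2.80 K.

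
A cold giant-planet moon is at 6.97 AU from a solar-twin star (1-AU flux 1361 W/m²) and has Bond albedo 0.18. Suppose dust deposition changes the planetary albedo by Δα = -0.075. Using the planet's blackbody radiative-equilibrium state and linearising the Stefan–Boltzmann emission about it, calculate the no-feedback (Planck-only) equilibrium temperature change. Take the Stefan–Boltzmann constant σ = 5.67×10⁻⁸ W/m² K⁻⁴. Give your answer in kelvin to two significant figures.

By the inverse-square law, S = 1361/6.97² = 28.02 W/m².
Unperturbed T_e = [28.02·(1−0.18)/(4σ)]^¼ = 100.3 K.
The change in absorbed flux is Δ[S(1−α)/4] = −SΔα/4 = 0.5253 W/m².
Linearising σT⁴ gives d(σT⁴)/dT = 4σT_e³ = 0.2290 W/m² per K.
Hence the no-feedback warming is ΔF/(4σT_e³) = 2.29 K.

2.3 kelvin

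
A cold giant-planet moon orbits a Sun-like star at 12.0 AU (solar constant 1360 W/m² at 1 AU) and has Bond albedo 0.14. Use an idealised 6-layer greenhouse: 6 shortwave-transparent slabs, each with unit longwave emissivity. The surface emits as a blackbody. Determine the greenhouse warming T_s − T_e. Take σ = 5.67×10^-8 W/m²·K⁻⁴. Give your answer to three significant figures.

48.5 K

Irradiance scales as 1/d², so S = 1360 W/m² × (1/12.0)² = 9.444 W/m².
The effective emission temperature is T_e = [S(1−α)/(4σ)]^¼ = 77.36 K.
T_s = (N+1)^(1/4)·T_e = 125.8 K.
So the greenhouse effect raises the surface by 125.8 − 77.36 = 48.47 K.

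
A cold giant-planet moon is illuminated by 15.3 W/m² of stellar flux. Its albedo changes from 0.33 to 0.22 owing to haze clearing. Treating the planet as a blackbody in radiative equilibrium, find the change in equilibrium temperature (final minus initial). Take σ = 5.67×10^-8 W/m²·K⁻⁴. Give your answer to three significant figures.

Initial: T₁ = [S(1−0.33)/(4σ)]^(1/4) = 81.99 K.
Final:   T₂ = [S(1−0.22)/(4σ)]^(1/4) = 85.17 K.
Change: 85.17 − 81.99 = 3.176 K.

3.18 kelvin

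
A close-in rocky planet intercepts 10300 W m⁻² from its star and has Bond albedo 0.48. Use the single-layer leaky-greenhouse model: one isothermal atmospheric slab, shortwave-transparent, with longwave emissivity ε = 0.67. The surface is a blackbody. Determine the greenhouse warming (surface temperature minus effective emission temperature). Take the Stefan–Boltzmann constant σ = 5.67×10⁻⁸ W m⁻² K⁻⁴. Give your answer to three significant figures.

42.1 kelvin

Effective emission temperature (TOA balance): σT_e⁴ = S(1−α)/4 = 1339 W m⁻² → T_e = 392.0 K.
For a single slab of emissivity ε, T_s⁴ = 2T_e⁴/(2−ε); thus T_s = 392.0·(1.504)^(1/4) = 434.1 K.
Greenhouse warming: T_s − T_e = 42.09 K.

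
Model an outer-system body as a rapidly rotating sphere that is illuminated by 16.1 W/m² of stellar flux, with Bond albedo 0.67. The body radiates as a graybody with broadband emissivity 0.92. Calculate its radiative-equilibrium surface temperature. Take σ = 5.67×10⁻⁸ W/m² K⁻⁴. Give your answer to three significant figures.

Absorbed flux (global mean): S(1−α)/4 = 16.10·0.33/4 = 1.328 W/m².
Radiative balance εσT⁴ = 1.328 gives T = [1.328/(0.92·σ)]^(1/4) = 71.04 K.

71.0 K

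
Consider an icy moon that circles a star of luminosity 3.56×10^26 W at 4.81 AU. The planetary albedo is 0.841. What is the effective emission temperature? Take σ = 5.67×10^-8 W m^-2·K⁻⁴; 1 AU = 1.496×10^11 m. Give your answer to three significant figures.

78.7 K

Orbital distance: d = 4.81 AU = 7.196×10^11 m.
Spreading L over a sphere of radius d: S = 3.56×10^26/(4π·7.20×10^11²) = 54.71 W m^-2.
Absorbed flux (global mean): S(1−α)/4 = 54.71·0.159/4 = 2.175 W m^-2.
Balancing against σT⁴: T = (2.175/5.67×10⁻⁸)^(1/4) = 78.70 K.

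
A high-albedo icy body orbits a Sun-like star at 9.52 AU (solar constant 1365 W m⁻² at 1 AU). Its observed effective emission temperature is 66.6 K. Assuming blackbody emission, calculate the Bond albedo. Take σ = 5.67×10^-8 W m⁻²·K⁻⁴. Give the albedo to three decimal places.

0.704

Irradiance scales as 1/d², so S = 1365 W m⁻² × (1/9.52)² = 15.06 W m⁻².
Energy balance: S(1−α)/4 = σT⁴, so 1−α = 4σT⁴/S.
σT⁴ = 1.116 W m⁻², so 4σT⁴ = 4.462 W m⁻².
1−α = 4.462/15.06 = 0.2963, so α = 0.7037.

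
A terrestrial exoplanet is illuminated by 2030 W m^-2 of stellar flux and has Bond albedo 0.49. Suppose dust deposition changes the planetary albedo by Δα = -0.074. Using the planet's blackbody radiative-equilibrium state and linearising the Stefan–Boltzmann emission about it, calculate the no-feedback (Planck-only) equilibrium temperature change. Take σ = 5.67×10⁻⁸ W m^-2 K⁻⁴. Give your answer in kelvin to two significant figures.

9.4 K

Reference equilibrium: T_e = [S(1−α)/(4σ)]^(1/4) = 259.9 K.
ΔF = −(S/4)Δα = −(2030/4)×(-0.074) = 37.55 W m^-2.
Linearising σT⁴ gives d(σT⁴)/dT = 4σT_e³ = 3.983 W m^-2 per K.
Hence the no-feedback warming is ΔF/(4σT_e³) = 9.43 K.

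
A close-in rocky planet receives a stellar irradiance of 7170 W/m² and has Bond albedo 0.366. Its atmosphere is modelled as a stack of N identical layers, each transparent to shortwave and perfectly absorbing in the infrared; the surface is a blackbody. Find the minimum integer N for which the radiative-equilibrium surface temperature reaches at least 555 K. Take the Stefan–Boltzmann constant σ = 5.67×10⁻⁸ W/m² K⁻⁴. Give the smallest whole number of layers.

4

OLR = S(1−α)/4 = 1136 W/m²; the top layer radiates at T_e = 376.3 K.
Need (N+1)T_e⁴ ≥ T_s⁴, i.e. N+1 ≥ (555/376.3)⁴ = 4.734.
So N ≥ 3.734; the smallest integer is N = 4.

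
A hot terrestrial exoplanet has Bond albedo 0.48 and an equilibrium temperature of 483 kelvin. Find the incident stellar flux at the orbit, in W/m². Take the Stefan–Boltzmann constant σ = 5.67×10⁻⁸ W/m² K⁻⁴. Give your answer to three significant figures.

23700 W/m²

Invert the energy balance for S: S = 4σT⁴/(1−α).
The emitted flux is σT⁴ = 3086 W/m².
S = 4·3086/0.52 = 23740 W/m².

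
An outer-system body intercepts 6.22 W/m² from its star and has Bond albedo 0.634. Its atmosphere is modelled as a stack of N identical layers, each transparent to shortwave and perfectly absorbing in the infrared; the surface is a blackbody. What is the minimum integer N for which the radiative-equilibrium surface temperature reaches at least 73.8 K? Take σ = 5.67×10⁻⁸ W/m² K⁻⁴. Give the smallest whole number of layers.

2

The effective emission temperature is T_e = [S(1−α)/(4σ)]^¼ = 56.29 K.
T_s = (N+1)^(1/4)·T_e ≥ 73.8 K requires N+1 ≥ (T_s/T_e)⁴ = (73.8/56.29)⁴ = 2.955.
Rounding up, N = 2.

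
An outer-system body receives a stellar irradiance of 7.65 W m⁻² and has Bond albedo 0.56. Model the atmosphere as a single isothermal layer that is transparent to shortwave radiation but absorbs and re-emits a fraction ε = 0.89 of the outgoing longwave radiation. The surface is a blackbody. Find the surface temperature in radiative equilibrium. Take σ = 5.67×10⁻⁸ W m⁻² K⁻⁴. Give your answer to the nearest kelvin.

72 K

At the top of the atmosphere, σT_e⁴ = S(1−α)/4 = 0.8415 W m⁻², giving T_e = 62.07 K.
Surface balance with a leaky layer gives σT_s⁴ = σT_e⁴·2/(2−ε), so T_s = T_e·[2/(2−0.89)]^(1/4) = 71.91 K.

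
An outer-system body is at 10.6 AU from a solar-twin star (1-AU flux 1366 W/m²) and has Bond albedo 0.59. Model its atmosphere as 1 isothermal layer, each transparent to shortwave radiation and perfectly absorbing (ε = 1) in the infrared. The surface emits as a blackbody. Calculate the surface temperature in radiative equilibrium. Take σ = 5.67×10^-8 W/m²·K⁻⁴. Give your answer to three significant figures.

81.4 kelvin

Irradiance scales as 1/d², so S = 1366 W/m² × (1/10.6)² = 12.16 W/m².
The effective emission temperature is T_e = [S(1−α)/(4σ)]^¼ = 68.47 K.
With N = 1 opaque layers, T_s = (N+1)^(1/4)·T_e = 2^(1/4)·68.47 = 81.42 K.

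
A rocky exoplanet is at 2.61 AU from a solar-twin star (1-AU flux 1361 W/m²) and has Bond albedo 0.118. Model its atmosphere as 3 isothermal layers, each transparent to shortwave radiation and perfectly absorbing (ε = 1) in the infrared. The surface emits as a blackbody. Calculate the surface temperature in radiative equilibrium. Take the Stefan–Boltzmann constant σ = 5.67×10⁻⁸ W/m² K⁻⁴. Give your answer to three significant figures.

Irradiance scales as 1/d², so S = 1361 W/m² × (1/2.61)² = 199.8 W/m².
OLR = S(1−α)/4 = 44.05 W/m²; the top layer radiates at T_e = 167.0 K.
Layer-by-layer balance gives σT_s⁴ = (N+1)σT_e⁴, so T_s = 4^¼·167.0 = 236.1 K.

236 K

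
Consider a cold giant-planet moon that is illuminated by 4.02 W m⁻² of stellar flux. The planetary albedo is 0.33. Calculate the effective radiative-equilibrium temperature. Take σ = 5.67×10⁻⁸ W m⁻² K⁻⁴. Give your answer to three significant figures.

Absorbed flux (global mean): S(1−α)/4 = 4.020·0.67/4 = 0.6733 W m⁻².
Balancing against σT⁴: T = (0.6733/5.67×10⁻⁸)^(1/4) = 58.70 K.

58.7 kelvin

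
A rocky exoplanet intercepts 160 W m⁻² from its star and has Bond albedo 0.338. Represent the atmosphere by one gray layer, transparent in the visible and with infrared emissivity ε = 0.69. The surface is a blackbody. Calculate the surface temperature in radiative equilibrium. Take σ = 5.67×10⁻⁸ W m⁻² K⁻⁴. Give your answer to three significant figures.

At the top of the atmosphere, σT_e⁴ = S(1−α)/4 = 26.48 W m⁻², giving T_e = 147.0 K.
Surface balance with a leaky layer gives σT_s⁴ = σT_e⁴·2/(2−ε), so T_s = T_e·[2/(2−0.69)]^(1/4) = 163.4 K.

163 K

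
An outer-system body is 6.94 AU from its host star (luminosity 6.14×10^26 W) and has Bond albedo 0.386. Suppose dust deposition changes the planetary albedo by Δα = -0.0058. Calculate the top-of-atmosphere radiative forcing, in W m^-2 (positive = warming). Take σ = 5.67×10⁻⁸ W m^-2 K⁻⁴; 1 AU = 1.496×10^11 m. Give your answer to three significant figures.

Orbital distance: d = 6.94 AU = 1.038×10^12 m.
S = L/(4πd²) = 45.33 W m^-2.
The change in absorbed flux is Δ[S(1−α)/4] = −SΔα/4 = 0.06573 W m^-2.

0.0657 W m^-2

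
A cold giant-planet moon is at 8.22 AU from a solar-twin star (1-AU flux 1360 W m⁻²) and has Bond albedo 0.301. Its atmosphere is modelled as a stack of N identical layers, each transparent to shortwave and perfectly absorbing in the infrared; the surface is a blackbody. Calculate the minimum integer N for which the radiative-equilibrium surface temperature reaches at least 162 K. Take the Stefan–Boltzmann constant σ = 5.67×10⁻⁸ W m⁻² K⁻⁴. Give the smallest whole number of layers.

Flux at the orbit: S = 1360/(8.22)² = 20.13 W m⁻².
Top-of-atmosphere balance: σT_e⁴ = S(1−α)/4 = 3.517 W m⁻² → T_e = 88.75 K.
T_s = (N+1)^(1/4)·T_e ≥ 162 K requires N+1 ≥ (T_s/T_e)⁴ = (162/88.75)⁴ = 11.103.
Rounding up, N = 11.

11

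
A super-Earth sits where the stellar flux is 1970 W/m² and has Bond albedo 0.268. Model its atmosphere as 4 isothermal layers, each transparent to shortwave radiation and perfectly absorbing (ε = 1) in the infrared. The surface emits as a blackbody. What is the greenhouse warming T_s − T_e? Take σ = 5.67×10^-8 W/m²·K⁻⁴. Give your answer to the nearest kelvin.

140 K

Top-of-atmosphere balance: σT_e⁴ = S(1−α)/4 = 360.5 W/m² → T_e = 282.4 K.
Surface: T_s = (5)^¼·T_e = 422.3 K.
So the greenhouse effect raises the surface by 422.3 − 282.4 = 139.9 K.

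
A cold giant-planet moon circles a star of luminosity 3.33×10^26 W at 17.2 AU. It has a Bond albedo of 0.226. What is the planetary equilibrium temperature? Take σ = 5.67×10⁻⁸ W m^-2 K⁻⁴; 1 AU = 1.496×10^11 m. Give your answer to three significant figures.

60.8 kelvin

Orbital distance: d = 17.2 AU = 2.573×10^12 m.
S = L/(4πd²) = 4.002 W m^-2.
The planet absorbs (1−α)S over its disc πR² and re-emits over 4πR², so the mean absorbed flux is (1−0.226)·4.002/4 = 0.7745 W m^-2.
Balancing against σT⁴: T = (0.7745/5.67×10⁻⁸)^(1/4) = 60.79 K.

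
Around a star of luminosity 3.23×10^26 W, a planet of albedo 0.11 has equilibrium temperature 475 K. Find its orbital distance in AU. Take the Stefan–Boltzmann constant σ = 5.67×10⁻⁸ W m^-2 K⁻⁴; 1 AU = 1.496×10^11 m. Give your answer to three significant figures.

0.298 AU

Energy balance gives S = 4σT⁴/(1−α) = 12970 W m^-2.
Then d = [L/(4πS)]^(1/2) = 4.451×10^10 m, i.e. 0.2975 AU.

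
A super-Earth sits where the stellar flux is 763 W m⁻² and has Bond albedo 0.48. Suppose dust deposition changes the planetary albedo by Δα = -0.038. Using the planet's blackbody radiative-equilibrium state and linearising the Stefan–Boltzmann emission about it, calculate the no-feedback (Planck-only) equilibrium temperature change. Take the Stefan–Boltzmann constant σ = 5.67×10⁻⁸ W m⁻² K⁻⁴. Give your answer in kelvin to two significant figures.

3.7 K

Reference equilibrium: T_e = [S(1−α)/(4σ)]^(1/4) = 204.5 K.
TOA radiative forcing: ΔF = −S·Δα/4 = −763.0·(-0.038)/4 = 7.248 W m⁻².
Planck response: λ_P = 4σT_e³ = 4·5.67×10⁻⁸·(204.5)³ = 1.940 W m⁻²/K.
Hence the no-feedback warming is ΔF/(4σT_e³) = 3.74 K.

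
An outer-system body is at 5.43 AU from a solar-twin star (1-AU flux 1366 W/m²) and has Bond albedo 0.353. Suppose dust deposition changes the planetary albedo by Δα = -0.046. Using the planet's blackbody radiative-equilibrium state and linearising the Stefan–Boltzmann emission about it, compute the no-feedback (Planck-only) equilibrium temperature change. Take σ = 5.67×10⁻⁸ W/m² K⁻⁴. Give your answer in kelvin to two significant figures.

1.9 K

Irradiance scales as 1/d², so S = 1366 W/m² × (1/5.43)² = 46.33 W/m².
Unperturbed T_e = [46.33·(1−0.353)/(4σ)]^¼ = 107.2 K.
ΔF = −(S/4)Δα = −(46.33/4)×(-0.046) = 0.5328 W/m².
Linearising σT⁴ gives d(σT⁴)/dT = 4σT_e³ = 0.2796 W/m² per K.
ΔT₀ = ΔF/λ_P = 0.5328/0.2796 = 1.91 K.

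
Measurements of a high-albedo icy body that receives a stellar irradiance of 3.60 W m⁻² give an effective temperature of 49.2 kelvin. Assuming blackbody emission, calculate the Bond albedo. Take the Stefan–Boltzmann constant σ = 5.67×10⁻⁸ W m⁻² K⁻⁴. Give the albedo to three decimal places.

0.631

From σT⁴ = S(1−α)/4 we invert for α: 1−α = 4σT⁴/S.
σT⁴ = 0.3322 W m⁻², so 4σT⁴ = 1.329 W m⁻².
Hence α = 1 − 1.329/3.600 = 0.6309.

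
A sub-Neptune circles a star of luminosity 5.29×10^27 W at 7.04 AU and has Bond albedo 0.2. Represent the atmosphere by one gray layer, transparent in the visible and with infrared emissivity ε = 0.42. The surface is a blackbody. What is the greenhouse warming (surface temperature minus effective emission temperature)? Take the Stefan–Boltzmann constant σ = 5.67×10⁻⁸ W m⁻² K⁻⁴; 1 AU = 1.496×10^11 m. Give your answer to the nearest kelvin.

12 K

Orbital distance: d = 7.04 AU = 1.053×10^12 m.
Spreading L over a sphere of radius d: S = 5.29×10^27/(4π·1.05×10^12²) = 379.5 W m⁻².
Effective emission temperature (TOA balance): σT_e⁴ = S(1−α)/4 = 75.90 W m⁻² → T_e = 191.3 K.
The surface balance (absorbed SW + ε·downward IR = σT_s⁴) with T_a⁴ = T_s⁴/2 reduces to T_s = T_e·[2/(2−ε)]^¼ = 202.9 K.
The atmosphere warms the surface by 11.61 K.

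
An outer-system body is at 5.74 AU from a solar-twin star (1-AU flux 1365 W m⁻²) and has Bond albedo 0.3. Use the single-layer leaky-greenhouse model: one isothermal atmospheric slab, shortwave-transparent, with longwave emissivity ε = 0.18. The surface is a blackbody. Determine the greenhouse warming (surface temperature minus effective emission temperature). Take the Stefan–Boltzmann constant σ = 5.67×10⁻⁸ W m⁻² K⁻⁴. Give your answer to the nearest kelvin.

3 K

By the inverse-square law, S = 1365/5.74² = 41.43 W m⁻².
At the top of the atmosphere, σT_e⁴ = S(1−α)/4 = 7.250 W m⁻², giving T_e = 106.3 K.
The surface balance (absorbed SW + ε·downward IR = σT_s⁴) with T_a⁴ = T_s⁴/2 reduces to T_s = T_e·[2/(2−ε)]^¼ = 108.9 K.
T_s − T_e = 108.9 − 106.3 = 2.537 K.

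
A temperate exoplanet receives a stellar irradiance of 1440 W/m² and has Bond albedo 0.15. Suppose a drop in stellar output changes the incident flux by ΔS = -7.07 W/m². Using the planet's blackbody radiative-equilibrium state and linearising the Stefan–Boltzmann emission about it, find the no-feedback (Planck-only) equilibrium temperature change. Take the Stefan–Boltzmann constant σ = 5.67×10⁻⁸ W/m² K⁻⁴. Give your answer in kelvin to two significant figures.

Unperturbed T_e = [1440·(1−0.15)/(4σ)]^¼ = 271.0 K.
TOA radiative forcing: ΔF = (1−α)ΔS/4 = 0.85·(-7.07)/4 = -1.502 W/m².
Planck response: λ_P = 4σT_e³ = 4·5.67×10⁻⁸·(271.0)³ = 4.516 W/m²/K.
So ΔT₀ = -1.502/4.516 = -0.333 K.

-0.33 K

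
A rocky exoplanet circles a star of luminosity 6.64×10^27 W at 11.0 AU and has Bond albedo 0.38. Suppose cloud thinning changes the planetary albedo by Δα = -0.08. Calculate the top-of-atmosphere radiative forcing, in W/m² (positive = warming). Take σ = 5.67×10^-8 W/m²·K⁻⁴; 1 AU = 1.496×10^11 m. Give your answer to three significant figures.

d = 11.0 × 1.496×10^11 m = 1.646×10^12 m.
Flux at the orbit: S = L/(4πd²) = 6.64×10^27/(4π·(1.65×10^12)²) = 195.1 W/m².
The change in absorbed flux is Δ[S(1−α)/4] = −SΔα/4 = 3.902 W/m².

3.90 W/m²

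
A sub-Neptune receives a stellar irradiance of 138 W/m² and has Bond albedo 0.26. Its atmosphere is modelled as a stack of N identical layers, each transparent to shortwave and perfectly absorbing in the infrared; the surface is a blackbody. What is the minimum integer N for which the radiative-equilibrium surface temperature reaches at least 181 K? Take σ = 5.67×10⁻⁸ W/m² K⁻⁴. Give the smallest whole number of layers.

The effective emission temperature is T_e = [S(1−α)/(4σ)]^¼ = 145.7 K.
T_s = (N+1)^(1/4)·T_e ≥ 181 K requires N+1 ≥ (T_s/T_e)⁴ = (181/145.7)⁴ = 2.384.
So N ≥ 1.384; the smallest integer is N = 2.

2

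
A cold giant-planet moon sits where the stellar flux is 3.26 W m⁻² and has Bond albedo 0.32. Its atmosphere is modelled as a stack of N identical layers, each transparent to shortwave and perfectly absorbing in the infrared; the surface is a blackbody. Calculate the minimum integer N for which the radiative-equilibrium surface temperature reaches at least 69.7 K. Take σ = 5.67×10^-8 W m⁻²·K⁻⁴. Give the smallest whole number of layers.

2

The effective emission temperature is T_e = [S(1−α)/(4σ)]^¼ = 55.91 K.
Since T_s⁴ = (N+1)T_e⁴, we need N ≥ (T_s/T_e)⁴ − 1 = 1.415.
Rounding up, N = 2.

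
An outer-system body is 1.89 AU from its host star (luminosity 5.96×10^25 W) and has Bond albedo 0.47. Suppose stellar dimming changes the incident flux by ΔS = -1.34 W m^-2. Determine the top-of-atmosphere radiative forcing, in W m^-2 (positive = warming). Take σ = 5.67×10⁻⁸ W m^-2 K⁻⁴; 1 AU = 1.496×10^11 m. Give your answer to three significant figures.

-0.178 W m^-2

d = 1.89 × 1.496×10^11 m = 2.827×10^11 m.
Spreading L over a sphere of radius d: S = 5.96×10^25/(4π·2.83×10^11²) = 59.33 W m^-2.
TOA radiative forcing: ΔF = (1−α)ΔS/4 = 0.53·(-1.34)/4 = -0.1776 W m^-2.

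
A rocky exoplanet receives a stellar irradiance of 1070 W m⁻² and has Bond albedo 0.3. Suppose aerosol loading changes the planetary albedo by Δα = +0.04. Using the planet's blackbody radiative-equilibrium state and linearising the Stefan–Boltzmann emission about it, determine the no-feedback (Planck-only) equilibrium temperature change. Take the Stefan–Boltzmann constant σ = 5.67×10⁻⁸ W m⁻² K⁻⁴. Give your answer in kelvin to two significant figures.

Unperturbed T_e = [1070·(1−0.3)/(4σ)]^¼ = 239.7 K.
TOA radiative forcing: ΔF = −S·Δα/4 = −1070·(+0.04)/4 = -10.70 W m⁻².
Linearising σT⁴ gives d(σT⁴)/dT = 4σT_e³ = 3.124 W m⁻² per K.
ΔT₀ = ΔF/λ_P = -10.70/3.124 = -3.42 K.

-3.4 K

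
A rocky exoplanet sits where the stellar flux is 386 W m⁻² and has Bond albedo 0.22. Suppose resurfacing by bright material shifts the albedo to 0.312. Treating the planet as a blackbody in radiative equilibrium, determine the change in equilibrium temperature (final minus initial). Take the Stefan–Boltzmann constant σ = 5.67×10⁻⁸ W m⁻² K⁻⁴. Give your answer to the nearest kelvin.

-6 K

Before: T₁ = [386.0·0.78/(4σ)]^(1/4) = 190.9 K.
With α = 0.312, T₂ = 185.0 K.
Change: 185.0 − 190.9 = -5.896 K.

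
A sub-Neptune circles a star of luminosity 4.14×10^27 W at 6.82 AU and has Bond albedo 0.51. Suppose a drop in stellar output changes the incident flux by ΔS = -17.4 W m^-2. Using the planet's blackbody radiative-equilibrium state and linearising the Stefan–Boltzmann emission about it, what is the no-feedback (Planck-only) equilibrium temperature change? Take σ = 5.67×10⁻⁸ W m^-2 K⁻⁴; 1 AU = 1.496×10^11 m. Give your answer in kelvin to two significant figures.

d = 6.82 × 1.496×10^11 m = 1.020×10^12 m.
Flux at the orbit: S = L/(4πd²) = 4.14×10^27/(4π·(1.02×10^12)²) = 316.5 W m^-2.
Reference equilibrium: T_e = [S(1−α)/(4σ)]^(1/4) = 161.7 K.
TOA radiative forcing: ΔF = (1−α)ΔS/4 = 0.49·(-17.4)/4 = -2.131 W m^-2.
The Planck feedback parameter is 4σT_e³ = 0.9590 W m^-2/K.
Hence the no-feedback warming is ΔF/(4σT_e³) = -2.22 K.

-2.2 K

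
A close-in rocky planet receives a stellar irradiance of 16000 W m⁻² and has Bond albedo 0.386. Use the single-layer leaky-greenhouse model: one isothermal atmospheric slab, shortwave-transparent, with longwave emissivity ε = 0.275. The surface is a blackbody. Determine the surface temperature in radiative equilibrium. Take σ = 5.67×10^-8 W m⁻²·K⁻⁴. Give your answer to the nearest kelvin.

At the top of the atmosphere, σT_e⁴ = S(1−α)/4 = 2456 W m⁻², giving T_e = 456.2 K.
Surface balance with a leaky layer gives σT_s⁴ = σT_e⁴·2/(2−ε), so T_s = T_e·[2/(2−0.275)]^(1/4) = 473.4 K.

473 kelvin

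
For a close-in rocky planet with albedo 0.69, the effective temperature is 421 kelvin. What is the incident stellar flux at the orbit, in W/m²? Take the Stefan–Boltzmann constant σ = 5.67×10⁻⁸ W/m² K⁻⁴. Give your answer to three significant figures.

23000 W/m²

From S(1−α)/4 = σT⁴: S = 4σT⁴/(1−α).
σT⁴ = 5.67×10⁻⁸·(421)⁴ = 1781 W/m².
So S = 4×1781/(1−0.69) = 22980 W/m².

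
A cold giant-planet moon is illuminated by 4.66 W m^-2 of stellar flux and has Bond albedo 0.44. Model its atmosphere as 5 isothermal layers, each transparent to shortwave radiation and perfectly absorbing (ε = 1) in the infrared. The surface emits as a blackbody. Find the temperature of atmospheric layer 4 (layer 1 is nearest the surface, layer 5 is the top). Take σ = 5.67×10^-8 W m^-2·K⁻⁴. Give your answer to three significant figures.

The effective emission temperature is T_e = [S(1−α)/(4σ)]^¼ = 58.24 K.
Each opaque layer satisfies 2T_j⁴ = T_{j−1}⁴ + T_{j+1}⁴, giving T_k⁴ = (N+1−k)T_e⁴.
T_4 = (2)^(1/4)·58.24 = 69.26 K.

69.3 kelvin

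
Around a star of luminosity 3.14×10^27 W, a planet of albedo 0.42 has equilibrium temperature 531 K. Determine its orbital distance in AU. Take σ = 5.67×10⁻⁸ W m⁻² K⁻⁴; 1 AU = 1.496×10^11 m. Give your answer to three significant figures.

0.599 AU

Energy balance gives S = 4σT⁴/(1−α) = 31090 W m⁻².
Then d = [L/(4πS)]^(1/2) = 8.965×10^10 m, i.e. 0.5993 AU.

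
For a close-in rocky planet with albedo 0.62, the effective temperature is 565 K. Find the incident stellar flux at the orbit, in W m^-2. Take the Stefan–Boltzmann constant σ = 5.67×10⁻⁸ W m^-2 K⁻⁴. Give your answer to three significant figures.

60800 W m^-2

From S(1−α)/4 = σT⁴: S = 4σT⁴/(1−α).
The emitted flux is σT⁴ = 5778 W m^-2.
So S = 4×5778/(1−0.62) = 60820 W m^-2.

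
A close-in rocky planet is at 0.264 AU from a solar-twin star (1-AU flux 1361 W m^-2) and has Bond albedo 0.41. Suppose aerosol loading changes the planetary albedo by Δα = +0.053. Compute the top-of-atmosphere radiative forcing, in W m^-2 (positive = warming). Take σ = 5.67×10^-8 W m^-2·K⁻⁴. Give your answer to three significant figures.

Flux at the orbit: S = 1361/(0.264)² = 19530 W m^-2.
The change in absorbed flux is Δ[S(1−α)/4] = −SΔα/4 = -258.7 W m^-2.

-259 W m^-2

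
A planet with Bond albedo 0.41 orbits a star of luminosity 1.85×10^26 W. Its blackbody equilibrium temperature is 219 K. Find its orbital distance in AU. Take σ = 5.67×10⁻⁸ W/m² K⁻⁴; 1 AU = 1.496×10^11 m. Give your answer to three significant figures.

0.863 AU

Energy balance gives S = 4σT⁴/(1−α) = 884.2 W/m².
S = L/(4πd²) → d = √(L/4πS) = √(1.85×10^26/(4π·884.2)) = 1.290×10^11 m = 0.8625 AU.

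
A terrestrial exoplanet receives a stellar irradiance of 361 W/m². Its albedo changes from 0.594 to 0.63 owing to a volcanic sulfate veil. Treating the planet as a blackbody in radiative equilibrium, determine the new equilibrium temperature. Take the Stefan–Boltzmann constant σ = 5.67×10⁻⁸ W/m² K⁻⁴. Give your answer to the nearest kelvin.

156 kelvin

New equilibrium: T₂ = [(1−0.63)·361.0/(4σ)]^(1/4) = 155.8 K.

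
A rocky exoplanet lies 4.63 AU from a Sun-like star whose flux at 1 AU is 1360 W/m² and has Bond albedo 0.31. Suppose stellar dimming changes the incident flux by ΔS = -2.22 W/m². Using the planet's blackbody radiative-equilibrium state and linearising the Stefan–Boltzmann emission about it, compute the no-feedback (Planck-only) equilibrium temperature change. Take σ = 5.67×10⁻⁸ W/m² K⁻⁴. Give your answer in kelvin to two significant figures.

Irradiance scales as 1/d², so S = 1360 W/m² × (1/4.63)² = 63.44 W/m².
Reference equilibrium: T_e = [S(1−α)/(4σ)]^(1/4) = 117.9 K.
TOA radiative forcing: ΔF = (1−α)ΔS/4 = 0.69·(-2.22)/4 = -0.3830 W/m².
Linearising σT⁴ gives d(σT⁴)/dT = 4σT_e³ = 0.3714 W/m² per K.
ΔT₀ = ΔF/λ_P = -0.3830/0.3714 = -1.03 K.

-1.0 K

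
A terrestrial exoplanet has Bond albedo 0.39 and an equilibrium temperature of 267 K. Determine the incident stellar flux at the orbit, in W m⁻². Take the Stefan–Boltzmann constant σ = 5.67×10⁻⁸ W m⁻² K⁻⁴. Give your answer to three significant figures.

From S(1−α)/4 = σT⁴: S = 4σT⁴/(1−α).
The emitted flux is σT⁴ = 288.2 W m⁻².
S = 4·288.2/0.61 = 1890 W m⁻².

1890 W m⁻²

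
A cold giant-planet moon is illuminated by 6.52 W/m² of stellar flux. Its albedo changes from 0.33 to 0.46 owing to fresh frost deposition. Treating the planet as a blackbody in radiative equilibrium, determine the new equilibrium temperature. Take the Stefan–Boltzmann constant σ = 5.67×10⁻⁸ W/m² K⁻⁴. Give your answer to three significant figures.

T₂ = [S(1−α₂)/(4σ)]^(1/4) = [6.520·0.54/(4σ)]^(1/4) = 62.77 K.

62.8 kelvin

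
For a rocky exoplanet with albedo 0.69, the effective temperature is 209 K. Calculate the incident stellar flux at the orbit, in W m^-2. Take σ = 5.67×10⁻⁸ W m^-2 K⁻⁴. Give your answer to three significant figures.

1400 W m^-2

Invert the energy balance for S: S = 4σT⁴/(1−α).
σT⁴ = 5.67×10⁻⁸·(209)⁴ = 108.2 W m^-2.
So S = 4×108.2/(1−0.69) = 1396 W m^-2.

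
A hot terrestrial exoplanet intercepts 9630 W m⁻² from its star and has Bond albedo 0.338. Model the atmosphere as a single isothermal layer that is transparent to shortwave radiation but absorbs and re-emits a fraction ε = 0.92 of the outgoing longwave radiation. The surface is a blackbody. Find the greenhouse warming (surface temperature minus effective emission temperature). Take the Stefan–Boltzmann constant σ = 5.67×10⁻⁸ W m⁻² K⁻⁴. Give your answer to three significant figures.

Effective emission temperature (TOA balance): σT_e⁴ = S(1−α)/4 = 1594 W m⁻² → T_e = 409.5 K.
Surface balance with a leaky layer gives σT_s⁴ = σT_e⁴·2/(2−ε), so T_s = T_e·[2/(2−0.92)]^(1/4) = 477.7 K.
T_s − T_e = 477.7 − 409.5 = 68.19 K.

68.2 kelvin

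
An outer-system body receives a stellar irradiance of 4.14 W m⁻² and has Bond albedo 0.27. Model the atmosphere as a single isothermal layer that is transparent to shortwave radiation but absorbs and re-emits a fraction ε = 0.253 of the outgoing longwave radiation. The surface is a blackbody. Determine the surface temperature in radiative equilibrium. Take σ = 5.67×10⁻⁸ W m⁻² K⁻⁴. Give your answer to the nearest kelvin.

62 K

The planet radiates to space at T_e = [S(1−α)/(4σ)]^(1/4) = 60.42 K.
For a single slab of emissivity ε, T_s⁴ = 2T_e⁴/(2−ε); thus T_s = 60.42·(1.145)^(1/4) = 62.50 K.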